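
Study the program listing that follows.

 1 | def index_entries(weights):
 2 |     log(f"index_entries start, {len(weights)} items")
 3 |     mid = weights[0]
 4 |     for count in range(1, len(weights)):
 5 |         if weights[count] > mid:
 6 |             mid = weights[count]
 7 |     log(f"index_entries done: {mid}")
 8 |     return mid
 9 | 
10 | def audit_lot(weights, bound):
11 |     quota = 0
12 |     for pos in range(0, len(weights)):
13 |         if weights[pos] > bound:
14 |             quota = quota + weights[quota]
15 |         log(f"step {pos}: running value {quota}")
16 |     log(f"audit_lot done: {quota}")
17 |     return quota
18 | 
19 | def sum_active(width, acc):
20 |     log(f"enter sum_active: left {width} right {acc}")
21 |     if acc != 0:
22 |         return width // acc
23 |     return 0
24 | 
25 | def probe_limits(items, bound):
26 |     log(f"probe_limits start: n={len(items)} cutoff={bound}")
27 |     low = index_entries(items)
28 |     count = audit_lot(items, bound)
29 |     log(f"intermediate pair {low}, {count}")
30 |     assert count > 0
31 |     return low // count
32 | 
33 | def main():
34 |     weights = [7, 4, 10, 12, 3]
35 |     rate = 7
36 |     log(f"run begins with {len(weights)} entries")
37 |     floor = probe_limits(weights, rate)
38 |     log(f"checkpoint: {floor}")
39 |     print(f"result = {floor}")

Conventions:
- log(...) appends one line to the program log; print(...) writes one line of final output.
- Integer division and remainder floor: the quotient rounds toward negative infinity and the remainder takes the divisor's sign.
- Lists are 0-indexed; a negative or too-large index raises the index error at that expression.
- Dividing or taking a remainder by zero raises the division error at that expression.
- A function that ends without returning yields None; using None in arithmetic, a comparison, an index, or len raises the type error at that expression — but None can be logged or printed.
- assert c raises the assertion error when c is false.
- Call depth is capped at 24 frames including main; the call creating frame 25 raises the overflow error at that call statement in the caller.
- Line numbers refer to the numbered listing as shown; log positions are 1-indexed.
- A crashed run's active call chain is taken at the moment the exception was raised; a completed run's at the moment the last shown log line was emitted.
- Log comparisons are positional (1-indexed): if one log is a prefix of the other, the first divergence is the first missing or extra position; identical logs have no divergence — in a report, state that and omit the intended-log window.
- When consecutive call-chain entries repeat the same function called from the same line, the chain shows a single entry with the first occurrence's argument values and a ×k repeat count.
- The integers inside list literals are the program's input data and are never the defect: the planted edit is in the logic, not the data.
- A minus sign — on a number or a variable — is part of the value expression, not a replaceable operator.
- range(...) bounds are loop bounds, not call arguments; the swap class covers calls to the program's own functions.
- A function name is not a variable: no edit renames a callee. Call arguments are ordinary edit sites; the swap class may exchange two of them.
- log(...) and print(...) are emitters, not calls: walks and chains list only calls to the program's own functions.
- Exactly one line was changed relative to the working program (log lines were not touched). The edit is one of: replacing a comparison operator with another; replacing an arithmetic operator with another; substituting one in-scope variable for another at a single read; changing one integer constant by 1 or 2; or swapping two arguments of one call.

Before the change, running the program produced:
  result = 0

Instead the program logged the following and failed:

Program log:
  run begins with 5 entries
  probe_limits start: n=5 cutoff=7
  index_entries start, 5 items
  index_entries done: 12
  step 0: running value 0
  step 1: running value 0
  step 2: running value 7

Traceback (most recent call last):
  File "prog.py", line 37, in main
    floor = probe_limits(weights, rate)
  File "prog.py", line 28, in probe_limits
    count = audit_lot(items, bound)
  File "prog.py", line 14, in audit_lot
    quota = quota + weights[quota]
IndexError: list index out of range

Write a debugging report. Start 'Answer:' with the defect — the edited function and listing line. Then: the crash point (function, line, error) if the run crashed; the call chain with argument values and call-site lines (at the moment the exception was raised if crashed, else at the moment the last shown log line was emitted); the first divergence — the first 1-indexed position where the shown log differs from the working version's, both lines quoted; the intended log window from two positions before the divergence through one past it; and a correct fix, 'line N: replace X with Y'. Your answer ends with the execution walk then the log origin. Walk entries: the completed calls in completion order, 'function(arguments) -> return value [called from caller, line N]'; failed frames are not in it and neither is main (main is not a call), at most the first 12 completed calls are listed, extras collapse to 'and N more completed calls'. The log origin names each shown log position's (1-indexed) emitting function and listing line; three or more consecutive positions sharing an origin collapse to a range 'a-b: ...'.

Answer: the defect is in audit_lot at line 14.
The tell: The log first diverges at position 7: the faulty run prints 'step 2: running value 7' where the working version prints 'step 2: running value 10'.
Crash: audit_lot, line 14, IndexError.
Call chain: main -> probe_limits([7, 4, 10, 12, 3], 7) (called at line 37) -> audit_lot([7, 4, 10, 12, 3], 7) (called at line 28).
First divergence: position 7; shown 'step 2: running value 7' vs intended 'step 2: running value 10'.
Intended log window:
  5: step 0: running value 0
  6: step 1: running value 0
  7: step 2: running value 10
  8: step 3: running value 22
Execution walk:
  index_entries([7, 4, 10, 12, 3]) -> 12  [called from probe_limits, line 27]
Log line origins:
  1: from main, line 36
  2: from probe_limits, line 26
  3: from index_entries, line 2
  4: from index_entries, line 7
  5-7: from audit_lot, line 15
A correct fix: line 14: replace `weights[quota]` with `weights[pos]`.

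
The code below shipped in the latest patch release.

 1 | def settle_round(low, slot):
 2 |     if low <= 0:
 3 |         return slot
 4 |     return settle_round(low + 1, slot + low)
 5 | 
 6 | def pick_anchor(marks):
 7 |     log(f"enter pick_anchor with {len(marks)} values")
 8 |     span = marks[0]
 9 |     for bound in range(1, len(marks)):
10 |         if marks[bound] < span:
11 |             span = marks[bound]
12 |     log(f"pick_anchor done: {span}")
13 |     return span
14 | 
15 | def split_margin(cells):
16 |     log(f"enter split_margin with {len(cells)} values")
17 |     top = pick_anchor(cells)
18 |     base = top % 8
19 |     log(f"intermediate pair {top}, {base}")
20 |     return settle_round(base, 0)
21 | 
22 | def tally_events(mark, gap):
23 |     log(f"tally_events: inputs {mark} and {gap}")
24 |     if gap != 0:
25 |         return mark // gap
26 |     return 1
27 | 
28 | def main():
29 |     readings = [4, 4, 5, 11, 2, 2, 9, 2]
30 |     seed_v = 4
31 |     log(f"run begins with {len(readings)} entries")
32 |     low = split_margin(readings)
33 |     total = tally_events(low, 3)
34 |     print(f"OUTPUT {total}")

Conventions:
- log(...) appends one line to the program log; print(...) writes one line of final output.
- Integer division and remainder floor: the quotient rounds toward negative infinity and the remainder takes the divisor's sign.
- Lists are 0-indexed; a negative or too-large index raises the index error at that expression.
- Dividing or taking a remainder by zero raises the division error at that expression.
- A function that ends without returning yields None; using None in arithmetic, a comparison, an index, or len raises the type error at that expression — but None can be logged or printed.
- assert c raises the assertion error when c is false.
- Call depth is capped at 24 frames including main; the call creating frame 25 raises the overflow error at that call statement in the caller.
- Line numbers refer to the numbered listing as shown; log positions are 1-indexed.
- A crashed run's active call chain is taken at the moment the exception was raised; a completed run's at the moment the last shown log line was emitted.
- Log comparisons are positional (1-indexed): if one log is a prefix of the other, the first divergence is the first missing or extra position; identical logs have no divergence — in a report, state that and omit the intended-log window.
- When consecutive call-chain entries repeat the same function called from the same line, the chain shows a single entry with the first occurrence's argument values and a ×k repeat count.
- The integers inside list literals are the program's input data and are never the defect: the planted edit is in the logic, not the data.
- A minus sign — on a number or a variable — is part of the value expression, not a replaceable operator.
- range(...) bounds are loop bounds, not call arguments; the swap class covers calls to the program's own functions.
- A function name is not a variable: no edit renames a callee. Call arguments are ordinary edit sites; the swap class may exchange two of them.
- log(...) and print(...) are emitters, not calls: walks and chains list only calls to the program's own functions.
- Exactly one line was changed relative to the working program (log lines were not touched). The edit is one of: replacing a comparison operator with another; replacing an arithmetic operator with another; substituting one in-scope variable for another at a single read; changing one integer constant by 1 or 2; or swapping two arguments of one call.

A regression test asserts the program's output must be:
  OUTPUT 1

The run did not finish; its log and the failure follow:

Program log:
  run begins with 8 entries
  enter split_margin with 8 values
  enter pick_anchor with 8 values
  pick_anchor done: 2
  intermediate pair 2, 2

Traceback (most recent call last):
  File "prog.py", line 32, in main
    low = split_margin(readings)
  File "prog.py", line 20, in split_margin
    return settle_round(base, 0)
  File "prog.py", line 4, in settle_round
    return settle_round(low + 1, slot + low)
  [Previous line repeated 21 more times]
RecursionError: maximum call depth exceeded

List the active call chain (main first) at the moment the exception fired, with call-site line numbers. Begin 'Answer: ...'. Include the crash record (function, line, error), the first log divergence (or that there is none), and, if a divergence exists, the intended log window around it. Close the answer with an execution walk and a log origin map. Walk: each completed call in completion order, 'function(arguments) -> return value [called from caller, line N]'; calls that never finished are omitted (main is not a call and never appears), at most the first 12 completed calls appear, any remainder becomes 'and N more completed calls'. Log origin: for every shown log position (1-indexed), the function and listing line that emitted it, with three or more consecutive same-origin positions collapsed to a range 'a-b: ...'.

Answer: main -> split_margin (called at line 32) -> settle_round (called at line 20) -> settle_round (called at line 4) ×21.
Key observation: After 5 matching log lines the faulty run goes silent, while the working version continues with 'tally_events: inputs 3 and 3'.
Crash: settle_round, line 4, RecursionError.
First divergence: position 6 — the faulty run's log ends after 5 lines; the working version continues with 'tally_events: inputs 3 and 3'.
Intended log window:
  4: pick_anchor done: 2
  5: intermediate pair 2, 2
  6: tally_events: inputs 3 and 3
Execution walk:
  pick_anchor([4, 4, 5, 11, 2, 2, 9, 2]) -> 2  [called from split_margin, line 17]
Origin of each log line:
  1: emitted by main (line 31)
  2: emitted by split_margin (line 16)
  3: emitted by pick_anchor (line 7)
  4: emitted by pick_anchor (line 12)
  5: emitted by split_margin (line 19)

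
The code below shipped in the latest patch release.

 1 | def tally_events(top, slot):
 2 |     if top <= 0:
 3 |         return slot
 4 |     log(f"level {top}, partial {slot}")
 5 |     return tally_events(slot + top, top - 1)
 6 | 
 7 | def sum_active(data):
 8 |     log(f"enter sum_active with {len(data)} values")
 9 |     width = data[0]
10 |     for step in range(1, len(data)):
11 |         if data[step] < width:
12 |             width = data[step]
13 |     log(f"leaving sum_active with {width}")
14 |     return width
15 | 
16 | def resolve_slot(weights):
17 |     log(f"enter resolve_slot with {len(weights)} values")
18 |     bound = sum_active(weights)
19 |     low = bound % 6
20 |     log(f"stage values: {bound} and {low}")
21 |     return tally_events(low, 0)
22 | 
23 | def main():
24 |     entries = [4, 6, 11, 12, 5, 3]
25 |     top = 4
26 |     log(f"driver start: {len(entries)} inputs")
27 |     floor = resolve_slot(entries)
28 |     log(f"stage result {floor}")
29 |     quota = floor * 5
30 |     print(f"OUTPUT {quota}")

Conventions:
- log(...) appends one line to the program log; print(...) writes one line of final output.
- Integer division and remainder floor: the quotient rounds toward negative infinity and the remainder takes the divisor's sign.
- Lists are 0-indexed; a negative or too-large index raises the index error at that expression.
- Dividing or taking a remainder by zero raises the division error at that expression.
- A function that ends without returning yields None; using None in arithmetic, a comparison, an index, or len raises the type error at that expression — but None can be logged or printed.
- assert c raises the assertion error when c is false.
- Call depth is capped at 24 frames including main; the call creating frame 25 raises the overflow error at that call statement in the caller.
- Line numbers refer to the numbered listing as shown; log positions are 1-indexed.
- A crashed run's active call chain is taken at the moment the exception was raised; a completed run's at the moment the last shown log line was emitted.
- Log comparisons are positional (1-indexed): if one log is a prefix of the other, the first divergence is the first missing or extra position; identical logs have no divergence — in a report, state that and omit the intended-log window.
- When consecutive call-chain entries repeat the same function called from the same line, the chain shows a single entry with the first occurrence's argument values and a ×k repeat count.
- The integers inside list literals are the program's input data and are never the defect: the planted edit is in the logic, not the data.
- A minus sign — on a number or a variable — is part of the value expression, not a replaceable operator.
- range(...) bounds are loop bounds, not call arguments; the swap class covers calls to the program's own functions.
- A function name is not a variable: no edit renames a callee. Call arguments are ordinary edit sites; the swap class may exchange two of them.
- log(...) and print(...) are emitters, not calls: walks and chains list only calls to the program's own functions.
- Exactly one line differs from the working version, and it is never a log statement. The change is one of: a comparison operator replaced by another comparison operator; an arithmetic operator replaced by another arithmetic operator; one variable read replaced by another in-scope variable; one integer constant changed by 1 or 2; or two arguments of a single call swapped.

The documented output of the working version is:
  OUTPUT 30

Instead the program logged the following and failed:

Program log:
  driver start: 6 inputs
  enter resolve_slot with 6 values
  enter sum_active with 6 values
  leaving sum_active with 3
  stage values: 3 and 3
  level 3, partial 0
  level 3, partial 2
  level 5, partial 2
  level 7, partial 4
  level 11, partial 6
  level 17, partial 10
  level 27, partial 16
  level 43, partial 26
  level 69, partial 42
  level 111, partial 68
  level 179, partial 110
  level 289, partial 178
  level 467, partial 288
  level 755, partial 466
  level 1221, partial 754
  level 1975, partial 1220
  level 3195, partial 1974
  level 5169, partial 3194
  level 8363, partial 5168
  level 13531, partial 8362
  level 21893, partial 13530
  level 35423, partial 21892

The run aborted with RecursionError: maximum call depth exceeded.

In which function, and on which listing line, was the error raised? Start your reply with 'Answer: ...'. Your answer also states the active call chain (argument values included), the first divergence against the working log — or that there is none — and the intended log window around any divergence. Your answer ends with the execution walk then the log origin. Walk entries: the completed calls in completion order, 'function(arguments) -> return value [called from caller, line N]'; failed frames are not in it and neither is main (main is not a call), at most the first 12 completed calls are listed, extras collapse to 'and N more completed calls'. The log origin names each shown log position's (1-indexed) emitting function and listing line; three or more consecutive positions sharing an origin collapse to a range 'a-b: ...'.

Answer: the error was raised in tally_events, line 5.
Key fact: At log position 7 the runs split — shown 'level 3, partial 2', but the working version logs 'level 2, partial 3'.
Call chain: main -> resolve_slot([4, 6, 11, 12, 5, 3]) (called at line 27) -> tally_events(3, 0) (called at line 21) -> tally_events(3, 2) (called at line 5) ×21.
First divergence: position 7; shown 'level 3, partial 2' vs intended 'level 2, partial 3'.
Intended log window:
  5: stage values: 3 and 3
  6: level 3, partial 0
  7: level 2, partial 3
  8: level 1, partial 5
Execution walk:
  sum_active([4, 6, 11, 12, 5, 3]) -> 3  [called from resolve_slot, line 18]
Log line origins:
  1: from main, line 26
  2: from resolve_slot, line 17
  3: from sum_active, line 8
  4: from sum_active, line 13
  5: from resolve_slot, line 20
  6-27: from tally_events, line 4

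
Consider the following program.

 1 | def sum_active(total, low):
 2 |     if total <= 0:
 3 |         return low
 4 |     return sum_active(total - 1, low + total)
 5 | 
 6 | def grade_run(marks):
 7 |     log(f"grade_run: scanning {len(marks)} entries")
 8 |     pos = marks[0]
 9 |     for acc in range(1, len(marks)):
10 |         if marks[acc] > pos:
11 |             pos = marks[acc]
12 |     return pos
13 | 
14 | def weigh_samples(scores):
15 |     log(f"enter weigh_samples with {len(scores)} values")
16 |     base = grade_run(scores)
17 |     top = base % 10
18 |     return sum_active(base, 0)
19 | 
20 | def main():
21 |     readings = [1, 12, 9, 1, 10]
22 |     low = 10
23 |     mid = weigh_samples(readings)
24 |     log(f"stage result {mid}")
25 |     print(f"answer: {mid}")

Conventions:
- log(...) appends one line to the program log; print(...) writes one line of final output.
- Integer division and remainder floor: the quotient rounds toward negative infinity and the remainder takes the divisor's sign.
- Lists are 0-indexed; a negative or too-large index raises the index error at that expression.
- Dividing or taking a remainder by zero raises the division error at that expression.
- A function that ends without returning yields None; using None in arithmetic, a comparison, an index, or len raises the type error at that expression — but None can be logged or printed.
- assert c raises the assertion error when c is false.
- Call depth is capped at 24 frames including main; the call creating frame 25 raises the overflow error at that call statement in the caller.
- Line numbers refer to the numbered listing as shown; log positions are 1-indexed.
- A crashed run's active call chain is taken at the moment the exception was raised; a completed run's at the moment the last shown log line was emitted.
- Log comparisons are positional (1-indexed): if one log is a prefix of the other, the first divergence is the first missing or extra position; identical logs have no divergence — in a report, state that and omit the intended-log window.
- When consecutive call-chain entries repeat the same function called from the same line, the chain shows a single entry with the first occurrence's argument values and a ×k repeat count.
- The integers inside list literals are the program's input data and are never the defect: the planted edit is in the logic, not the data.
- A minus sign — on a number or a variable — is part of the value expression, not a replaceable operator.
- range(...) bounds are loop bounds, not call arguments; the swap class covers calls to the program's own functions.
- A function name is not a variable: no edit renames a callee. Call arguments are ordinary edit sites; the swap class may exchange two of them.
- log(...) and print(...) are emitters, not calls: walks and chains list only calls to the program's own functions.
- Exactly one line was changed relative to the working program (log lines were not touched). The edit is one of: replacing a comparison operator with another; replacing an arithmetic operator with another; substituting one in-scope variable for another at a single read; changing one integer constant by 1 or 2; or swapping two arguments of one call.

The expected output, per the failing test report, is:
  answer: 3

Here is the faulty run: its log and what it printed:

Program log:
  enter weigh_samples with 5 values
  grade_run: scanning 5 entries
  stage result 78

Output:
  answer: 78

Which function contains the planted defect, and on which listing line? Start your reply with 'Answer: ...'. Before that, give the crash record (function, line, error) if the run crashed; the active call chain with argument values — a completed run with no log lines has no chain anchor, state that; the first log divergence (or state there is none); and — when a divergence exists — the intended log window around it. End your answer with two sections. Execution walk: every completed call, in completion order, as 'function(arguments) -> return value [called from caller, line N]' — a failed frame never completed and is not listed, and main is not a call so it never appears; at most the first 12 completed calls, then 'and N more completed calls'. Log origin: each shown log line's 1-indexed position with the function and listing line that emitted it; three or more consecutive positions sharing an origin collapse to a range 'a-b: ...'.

Answer: the defect is in weigh_samples at line 18.
Key fact: At log position 3 the runs split — shown 'stage result 78', but the working version logs 'stage result 3'.
Call chain: main.
First divergence: position 3 — shown 'stage result 78', intended 'stage result 3'.
Intended log window:
  1: enter weigh_samples with 5 values
  2: grade_run: scanning 5 entries
  3: stage result 3
Execution walk:
  grade_run([1, 12, 9, 1, 10]) -> 12  [called from weigh_samples, line 16]
  sum_active(0, 78) -> 78  [called from sum_active, line 4]
  sum_active(1, 77) -> 78  [called from sum_active, line 4]
  sum_active(2, 75) -> 78  [called from sum_active, line 4]
  sum_active(3, 72) -> 78  [called from sum_active, line 4]
  sum_active(4, 68) -> 78  [called from sum_active, line 4]
  sum_active(5, 63) -> 78  [called from sum_active, line 4]
  sum_active(6, 57) -> 78  [called from sum_active, line 4]
  sum_active(7, 50) -> 78  [called from sum_active, line 4]
  sum_active(8, 42) -> 78  [called from sum_active, line 4]
  sum_active(9, 33) -> 78  [called from sum_active, line 4]
  sum_active(10, 23) -> 78  [called from sum_active, line 4]
  ... and 3 more completed calls
Origin of each log line:
  1 — weigh_samples, line 15
  2 — grade_run, line 7
  3 — main, line 24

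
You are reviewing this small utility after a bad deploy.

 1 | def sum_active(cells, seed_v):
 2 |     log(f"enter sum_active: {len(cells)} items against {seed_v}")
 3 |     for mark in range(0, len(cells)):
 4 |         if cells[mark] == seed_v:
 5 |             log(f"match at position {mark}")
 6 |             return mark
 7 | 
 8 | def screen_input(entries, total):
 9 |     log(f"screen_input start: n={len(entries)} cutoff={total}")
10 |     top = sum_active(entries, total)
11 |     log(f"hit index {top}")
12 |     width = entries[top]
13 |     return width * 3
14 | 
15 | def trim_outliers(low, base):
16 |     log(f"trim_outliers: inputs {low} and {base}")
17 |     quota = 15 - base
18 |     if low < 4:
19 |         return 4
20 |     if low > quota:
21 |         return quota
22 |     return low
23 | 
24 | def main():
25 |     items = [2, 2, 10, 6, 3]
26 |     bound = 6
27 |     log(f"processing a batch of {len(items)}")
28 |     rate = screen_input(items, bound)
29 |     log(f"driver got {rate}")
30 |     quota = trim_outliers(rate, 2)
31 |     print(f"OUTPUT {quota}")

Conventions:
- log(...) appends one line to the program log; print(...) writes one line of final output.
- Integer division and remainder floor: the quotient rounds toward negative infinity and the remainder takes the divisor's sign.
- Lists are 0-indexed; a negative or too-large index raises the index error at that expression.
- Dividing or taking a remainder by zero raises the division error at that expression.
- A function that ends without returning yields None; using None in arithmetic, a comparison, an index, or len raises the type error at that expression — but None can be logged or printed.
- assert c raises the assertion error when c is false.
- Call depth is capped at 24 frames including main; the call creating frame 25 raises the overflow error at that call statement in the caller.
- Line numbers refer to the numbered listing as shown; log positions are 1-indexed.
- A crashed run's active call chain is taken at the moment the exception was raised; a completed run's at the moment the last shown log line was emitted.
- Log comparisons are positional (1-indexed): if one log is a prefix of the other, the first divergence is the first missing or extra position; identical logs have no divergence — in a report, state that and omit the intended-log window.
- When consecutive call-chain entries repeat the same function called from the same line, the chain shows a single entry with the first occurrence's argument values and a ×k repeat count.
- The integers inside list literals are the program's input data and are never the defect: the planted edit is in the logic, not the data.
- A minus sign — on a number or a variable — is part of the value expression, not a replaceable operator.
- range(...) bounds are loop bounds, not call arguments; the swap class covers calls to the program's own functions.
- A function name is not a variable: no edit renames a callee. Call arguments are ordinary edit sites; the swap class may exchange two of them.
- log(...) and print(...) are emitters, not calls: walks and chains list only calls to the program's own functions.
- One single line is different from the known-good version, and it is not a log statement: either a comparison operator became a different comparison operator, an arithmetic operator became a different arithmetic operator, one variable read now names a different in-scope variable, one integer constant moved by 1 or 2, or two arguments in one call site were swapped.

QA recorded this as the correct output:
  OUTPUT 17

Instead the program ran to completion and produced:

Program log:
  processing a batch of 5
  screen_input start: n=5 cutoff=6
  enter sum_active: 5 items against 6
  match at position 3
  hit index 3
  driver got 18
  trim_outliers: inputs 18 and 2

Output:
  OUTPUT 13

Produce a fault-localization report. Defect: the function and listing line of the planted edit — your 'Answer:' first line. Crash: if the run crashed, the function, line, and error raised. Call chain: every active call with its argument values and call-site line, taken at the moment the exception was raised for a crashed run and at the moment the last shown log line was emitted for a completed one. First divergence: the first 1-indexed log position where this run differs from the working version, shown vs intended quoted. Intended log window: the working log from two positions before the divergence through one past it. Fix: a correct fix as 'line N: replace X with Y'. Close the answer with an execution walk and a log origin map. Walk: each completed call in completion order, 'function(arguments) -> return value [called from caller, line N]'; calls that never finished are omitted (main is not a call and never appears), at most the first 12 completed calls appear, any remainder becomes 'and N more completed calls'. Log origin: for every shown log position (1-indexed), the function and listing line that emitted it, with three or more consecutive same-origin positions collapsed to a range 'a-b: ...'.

Answer: the defect is in trim_outliers at line 17.
Key observation: The logs agree in full; only the final output differs.
Call chain: main -> trim_outliers(18, 2) (called at line 30).
First divergence: none — the logs agree in full.
Execution walk:
  sum_active([2, 2, 10, 6, 3], 6) -> 3  [called from screen_input, line 10]
  screen_input([2, 2, 10, 6, 3], 6) -> 18  [called from main, line 28]
  trim_outliers(18, 2) -> 13  [called from main, line 30]
Log origins:
  1: emitted by main (line 27)
  2: emitted by screen_input (line 9)
  3: emitted by sum_active (line 2)
  4: emitted by sum_active (line 5)
  5: emitted by screen_input (line 11)
  6: emitted by main (line 29)
  7: emitted by trim_outliers (line 16)
A correct fix: line 17: replace `-` with `+`.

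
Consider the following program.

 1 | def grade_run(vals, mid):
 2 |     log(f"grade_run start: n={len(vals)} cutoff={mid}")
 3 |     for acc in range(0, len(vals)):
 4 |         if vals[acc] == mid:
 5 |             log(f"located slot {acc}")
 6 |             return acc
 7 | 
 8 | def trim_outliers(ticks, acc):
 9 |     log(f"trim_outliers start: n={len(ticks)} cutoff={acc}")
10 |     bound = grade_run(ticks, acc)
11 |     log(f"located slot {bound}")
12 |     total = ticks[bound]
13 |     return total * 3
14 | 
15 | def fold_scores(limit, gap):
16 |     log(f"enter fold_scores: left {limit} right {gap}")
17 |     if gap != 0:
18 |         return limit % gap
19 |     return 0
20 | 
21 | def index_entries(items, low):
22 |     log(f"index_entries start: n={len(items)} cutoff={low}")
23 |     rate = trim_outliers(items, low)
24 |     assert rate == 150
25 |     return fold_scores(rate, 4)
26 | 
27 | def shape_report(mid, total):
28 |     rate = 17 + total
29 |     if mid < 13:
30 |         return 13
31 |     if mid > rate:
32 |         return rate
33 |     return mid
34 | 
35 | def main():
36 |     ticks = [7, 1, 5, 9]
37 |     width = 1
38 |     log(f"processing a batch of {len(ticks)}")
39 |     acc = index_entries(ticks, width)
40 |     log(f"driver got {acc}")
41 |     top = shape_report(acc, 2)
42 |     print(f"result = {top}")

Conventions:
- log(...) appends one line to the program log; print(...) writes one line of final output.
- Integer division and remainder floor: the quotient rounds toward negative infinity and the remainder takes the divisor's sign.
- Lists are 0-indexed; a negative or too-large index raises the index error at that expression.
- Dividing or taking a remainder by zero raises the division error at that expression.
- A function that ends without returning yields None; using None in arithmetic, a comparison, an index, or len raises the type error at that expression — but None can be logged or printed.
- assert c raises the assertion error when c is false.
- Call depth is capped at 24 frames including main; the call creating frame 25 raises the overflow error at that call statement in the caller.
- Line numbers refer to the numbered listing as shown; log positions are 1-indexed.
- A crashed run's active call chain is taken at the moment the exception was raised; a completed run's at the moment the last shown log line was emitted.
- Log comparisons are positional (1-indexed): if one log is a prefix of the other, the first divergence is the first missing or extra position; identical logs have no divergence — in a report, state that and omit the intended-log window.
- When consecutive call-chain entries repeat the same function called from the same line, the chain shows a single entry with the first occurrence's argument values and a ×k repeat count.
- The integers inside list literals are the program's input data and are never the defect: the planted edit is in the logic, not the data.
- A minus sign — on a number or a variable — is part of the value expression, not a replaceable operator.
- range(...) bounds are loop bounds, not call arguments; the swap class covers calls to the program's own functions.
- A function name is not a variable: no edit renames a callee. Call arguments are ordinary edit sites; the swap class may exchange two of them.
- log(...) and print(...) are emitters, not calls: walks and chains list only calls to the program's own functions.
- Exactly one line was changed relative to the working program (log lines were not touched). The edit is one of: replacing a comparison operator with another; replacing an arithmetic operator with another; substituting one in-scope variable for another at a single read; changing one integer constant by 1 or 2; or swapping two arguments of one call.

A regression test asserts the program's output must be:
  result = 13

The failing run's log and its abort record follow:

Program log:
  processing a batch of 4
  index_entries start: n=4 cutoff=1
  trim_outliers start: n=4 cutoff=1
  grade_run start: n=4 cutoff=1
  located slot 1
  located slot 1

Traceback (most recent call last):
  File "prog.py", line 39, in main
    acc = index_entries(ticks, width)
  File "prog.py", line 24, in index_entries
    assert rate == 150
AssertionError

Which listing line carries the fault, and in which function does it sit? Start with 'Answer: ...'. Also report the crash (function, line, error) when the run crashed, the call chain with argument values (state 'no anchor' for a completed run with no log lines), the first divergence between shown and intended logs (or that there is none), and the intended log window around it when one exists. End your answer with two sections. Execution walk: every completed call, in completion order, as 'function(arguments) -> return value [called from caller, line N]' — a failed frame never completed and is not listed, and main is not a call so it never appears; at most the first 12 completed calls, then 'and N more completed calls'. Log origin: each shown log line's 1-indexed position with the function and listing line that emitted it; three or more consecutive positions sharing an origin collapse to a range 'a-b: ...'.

Answer: the defect is in index_entries at line 24.
Key fact: After 6 matching log lines the faulty run goes silent, while the working version continues with 'enter fold_scores: left 3 right 4'.
Crash: index_entries, line 24, AssertionError.
Call chain: main -> index_entries([7, 1, 5, 9], 1) (called at line 39).
First divergence: position 7; the shown log stops at 6 lines while the working version next logs 'enter fold_scores: left 3 right 4'.
Intended log window:
  5: located slot 1
  6: located slot 1
  7: enter fold_scores: left 3 right 4
  8: driver got 3
Execution walk:
  grade_run([7, 1, 5, 9], 1) -> 1  [called from trim_outliers, line 10]
  trim_outliers([7, 1, 5, 9], 1) -> 3  [called from index_entries, line 23]
Log line origins:
  1: logged in main at line 38
  2: logged in index_entries at line 22
  3: logged in trim_outliers at line 9
  4: logged in grade_run at line 2
  5: logged in grade_run at line 5
  6: logged in trim_outliers at line 11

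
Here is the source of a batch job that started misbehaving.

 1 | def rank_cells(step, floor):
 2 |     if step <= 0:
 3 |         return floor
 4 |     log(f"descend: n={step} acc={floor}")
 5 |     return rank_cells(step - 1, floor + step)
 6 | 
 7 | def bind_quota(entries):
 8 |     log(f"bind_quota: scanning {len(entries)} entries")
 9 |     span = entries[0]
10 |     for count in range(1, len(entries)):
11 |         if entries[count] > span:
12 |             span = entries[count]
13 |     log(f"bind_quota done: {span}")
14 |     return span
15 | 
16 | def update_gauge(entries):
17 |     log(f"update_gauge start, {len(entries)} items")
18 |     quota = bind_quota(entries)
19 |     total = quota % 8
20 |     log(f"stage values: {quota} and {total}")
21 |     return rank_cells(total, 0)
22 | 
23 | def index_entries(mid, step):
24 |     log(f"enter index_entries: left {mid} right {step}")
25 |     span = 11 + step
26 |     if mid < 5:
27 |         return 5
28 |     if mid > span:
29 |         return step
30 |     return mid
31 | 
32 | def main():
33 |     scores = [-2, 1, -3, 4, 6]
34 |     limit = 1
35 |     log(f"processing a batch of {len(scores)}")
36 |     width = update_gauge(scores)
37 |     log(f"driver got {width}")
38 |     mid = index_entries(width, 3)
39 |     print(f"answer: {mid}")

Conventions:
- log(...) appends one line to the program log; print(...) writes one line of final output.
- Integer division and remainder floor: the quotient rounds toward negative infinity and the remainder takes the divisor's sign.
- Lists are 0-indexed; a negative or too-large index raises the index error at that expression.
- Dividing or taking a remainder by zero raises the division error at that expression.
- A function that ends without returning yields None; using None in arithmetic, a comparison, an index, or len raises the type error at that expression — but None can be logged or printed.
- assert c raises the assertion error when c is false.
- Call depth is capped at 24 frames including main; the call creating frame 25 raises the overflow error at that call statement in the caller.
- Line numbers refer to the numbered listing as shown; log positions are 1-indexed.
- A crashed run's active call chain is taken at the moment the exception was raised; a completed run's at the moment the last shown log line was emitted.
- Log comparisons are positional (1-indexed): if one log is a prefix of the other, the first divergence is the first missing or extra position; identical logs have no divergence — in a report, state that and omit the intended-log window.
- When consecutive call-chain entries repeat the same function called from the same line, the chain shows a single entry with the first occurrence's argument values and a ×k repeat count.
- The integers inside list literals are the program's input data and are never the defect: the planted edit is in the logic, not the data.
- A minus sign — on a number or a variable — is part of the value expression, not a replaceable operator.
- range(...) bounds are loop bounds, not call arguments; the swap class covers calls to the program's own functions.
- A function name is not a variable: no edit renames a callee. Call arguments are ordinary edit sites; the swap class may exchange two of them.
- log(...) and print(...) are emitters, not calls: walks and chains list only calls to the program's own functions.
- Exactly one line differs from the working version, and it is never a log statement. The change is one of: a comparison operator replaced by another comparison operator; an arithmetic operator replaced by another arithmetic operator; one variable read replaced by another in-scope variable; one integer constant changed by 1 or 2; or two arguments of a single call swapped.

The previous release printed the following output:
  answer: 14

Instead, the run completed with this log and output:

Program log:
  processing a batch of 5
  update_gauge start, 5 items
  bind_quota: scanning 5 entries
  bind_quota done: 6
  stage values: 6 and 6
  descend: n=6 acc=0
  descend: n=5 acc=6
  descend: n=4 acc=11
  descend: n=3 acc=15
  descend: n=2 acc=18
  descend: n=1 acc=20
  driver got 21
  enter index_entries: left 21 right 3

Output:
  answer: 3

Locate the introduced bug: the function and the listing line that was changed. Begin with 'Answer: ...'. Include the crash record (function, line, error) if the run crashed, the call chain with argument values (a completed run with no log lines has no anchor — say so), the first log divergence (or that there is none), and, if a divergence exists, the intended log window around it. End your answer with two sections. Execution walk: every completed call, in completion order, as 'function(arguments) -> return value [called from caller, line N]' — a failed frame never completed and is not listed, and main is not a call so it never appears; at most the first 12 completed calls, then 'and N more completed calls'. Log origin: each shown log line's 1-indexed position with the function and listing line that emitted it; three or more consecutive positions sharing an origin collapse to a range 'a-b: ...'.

Answer: the defect is in index_entries at line 29.
Core observation: Every logged value matches the working version; the printed result is what differs.
Call chain: main -> index_entries(21, 3) (called at line 38).
First divergence: there is none — every log position agrees.
Execution walk:
  bind_quota([-2, 1, -3, 4, 6]) -> 6  [called from update_gauge, line 18]
  rank_cells(0, 21) -> 21  [called from rank_cells, line 5]
  rank_cells(1, 20) -> 21  [called from rank_cells, line 5]
  rank_cells(2, 18) -> 21  [called from rank_cells, line 5]
  rank_cells(3, 15) -> 21  [called from rank_cells, line 5]
  rank_cells(4, 11) -> 21  [called from rank_cells, line 5]
  rank_cells(5, 6) -> 21  [called from rank_cells, line 5]
  rank_cells(6, 0) -> 21  [called from update_gauge, line 21]
  update_gauge([-2, 1, -3, 4, 6]) -> 21  [called from main, line 36]
  index_entries(21, 3) -> 3  [called from main, line 38]
Log origin:
  1: logged in main at line 35
  2: logged in update_gauge at line 17
  3: logged in bind_quota at line 8
  4: logged in bind_quota at line 13
  5: logged in update_gauge at line 20
  6-11: logged in rank_cells at line 4
  12: logged in main at line 37
  13: logged in index_entries at line 24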